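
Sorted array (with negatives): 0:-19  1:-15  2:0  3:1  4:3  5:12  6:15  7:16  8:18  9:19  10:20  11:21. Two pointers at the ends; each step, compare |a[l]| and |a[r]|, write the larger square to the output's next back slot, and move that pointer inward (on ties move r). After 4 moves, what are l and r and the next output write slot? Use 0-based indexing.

l=1, r=8, next write slot=7

l=0 r=11: |-19|<=|21| out[11]=441, r--
l=0 r=10: |-19|<=|20| out[10]=400, r--
l=0 r=9: |-19|<=|19| out[9]=361, r--
l=0 r=8: |-19|>|18| out[8]=361, l++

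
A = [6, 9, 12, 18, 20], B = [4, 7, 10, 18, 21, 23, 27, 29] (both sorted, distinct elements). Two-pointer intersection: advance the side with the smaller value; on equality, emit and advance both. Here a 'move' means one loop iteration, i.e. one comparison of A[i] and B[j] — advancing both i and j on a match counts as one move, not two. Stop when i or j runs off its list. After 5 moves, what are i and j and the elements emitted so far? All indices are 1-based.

i=1 j=1: 6>4, j++
i=1 j=2: 6<7, i++
i=2 j=2: 9>7, j++
i=2 j=3: 9<10, i++
i=3 j=3: 12>10, j++

i=3, j=4, emitted=[]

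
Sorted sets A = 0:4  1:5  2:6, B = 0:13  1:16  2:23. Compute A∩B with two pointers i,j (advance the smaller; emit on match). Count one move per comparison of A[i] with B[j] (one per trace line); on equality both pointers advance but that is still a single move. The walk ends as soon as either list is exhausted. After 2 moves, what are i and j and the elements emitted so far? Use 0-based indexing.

[i=0,j=0] 4<13 → i++
[i=1,j=0] 5<13 → i++

i=2, j=0, emitted=[]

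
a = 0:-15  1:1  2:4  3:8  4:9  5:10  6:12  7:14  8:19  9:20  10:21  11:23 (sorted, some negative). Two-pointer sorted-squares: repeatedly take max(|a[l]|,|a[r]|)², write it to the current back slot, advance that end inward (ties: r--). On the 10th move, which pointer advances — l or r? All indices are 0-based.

r

l=0 r=11: |-15|<=|23| out[11]=529, r--
l=0 r=10: |-15|<=|21| out[10]=441, r--
l=0 r=9: |-15|<=|20| out[9]=400, r--
l=0 r=8: |-15|<=|19| out[8]=361, r--
l=0 r=7: |-15|>|14| out[7]=225, l++
l=1 r=7: |1|<=|14| out[6]=196, r--
l=1 r=6: |1|<=|12| out[5]=144, r--
l=1 r=5: |1|<=|10| out[4]=100, r--
l=1 r=4: |1|<=|9| out[3]=81, r--
l=1 r=3: |1|<=|8| out[2]=64, r--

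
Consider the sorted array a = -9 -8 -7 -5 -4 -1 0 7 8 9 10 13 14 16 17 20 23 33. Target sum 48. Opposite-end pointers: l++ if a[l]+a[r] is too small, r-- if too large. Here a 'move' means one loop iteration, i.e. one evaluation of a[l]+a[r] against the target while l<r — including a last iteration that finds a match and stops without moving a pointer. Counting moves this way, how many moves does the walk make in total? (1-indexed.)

l=1 r=18: -9+33=24 <48, l++
l=2 r=18: -8+33=25 <48, l++
l=3 r=18: -7+33=26 <48, l++
l=4 r=18: -5+33=28 <48, l++
l=5 r=18: -4+33=29 <48, l++
l=6 r=18: -1+33=32 <48, l++
l=7 r=18: 0+33=33 <48, l++
l=8 r=18: 7+33=40 <48, l++
l=9 r=18: 8+33=41 <48, l++
l=10 r=18: 9+33=42 <48, l++
l=11 r=18: 10+33=43 <48, l++
l=12 r=18: 13+33=46 <48, l++
l=13 r=18: 14+33=47 <48, l++
l=14 r=18: 16+33=49 >48, r--
l=14 r=17: 16+23=39 <48, l++
l=15 r=17: 17+23=40 <48, l++
l=16 r=17: 20+23=43 <48, l++

17 moves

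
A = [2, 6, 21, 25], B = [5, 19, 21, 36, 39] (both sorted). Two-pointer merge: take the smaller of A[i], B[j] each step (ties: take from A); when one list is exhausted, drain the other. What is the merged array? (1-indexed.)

i=1 j=1: A[i]=2<=B[j]=5 take 2, i++
i=2 j=1: A[i]=6>B[j]=5 take 5, j++
i=2 j=2: A[i]=6<=B[j]=19 take 6, i++
i=3 j=2: A[i]=21>B[j]=19 take 19, j++
i=3 j=3: A[i]=21<=B[j]=21 take 21, i++
i=4 j=3: A[i]=25>B[j]=21 take 21, j++
i=4 j=4: A[i]=25<=B[j]=36 take 25, i++
i=5 j=4: A done, take B[j]=36, j++
i=5 j=5: A done, take B[j]=39, j++

[2, 5, 6, 19, 21, 21, 25, 36, 39]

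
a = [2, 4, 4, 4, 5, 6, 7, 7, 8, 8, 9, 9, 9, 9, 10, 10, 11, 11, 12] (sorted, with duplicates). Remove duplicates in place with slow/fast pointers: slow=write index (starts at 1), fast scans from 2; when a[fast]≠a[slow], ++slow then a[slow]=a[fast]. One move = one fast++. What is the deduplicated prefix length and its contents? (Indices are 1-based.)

slow=1 fast=2: a[fast]=4≠a[slow]=2 write a[2]=4, slow++,fast++
slow=2 fast=3: a[fast]=4=a[slow] dup, fast++
slow=2 fast=4: a[fast]=4=a[slow] dup, fast++
slow=2 fast=5: a[fast]=5≠a[slow]=4 write a[3]=5, slow++,fast++
slow=3 fast=6: a[fast]=6≠a[slow]=5 write a[4]=6, slow++,fast++
slow=4 fast=7: a[fast]=7≠a[slow]=6 write a[5]=7, slow++,fast++
slow=5 fast=8: a[fast]=7=a[slow] dup, fast++
slow=5 fast=9: a[fast]=8≠a[slow]=7 write a[6]=8, slow++,fast++
slow=6 fast=10: a[fast]=8=a[slow] dup, fast++
slow=6 fast=11: a[fast]=9≠a[slow]=8 write a[7]=9, slow++,fast++
slow=7 fast=12: a[fast]=9=a[slow] dup, fast++
slow=7 fast=13: a[fast]=9=a[slow] dup, fast++
slow=7 fast=14: a[fast]=9=a[slow] dup, fast++
slow=7 fast=15: a[fast]=10≠a[slow]=9 write a[8]=10, slow++,fast++
slow=8 fast=16: a[fast]=10=a[slow] dup, fast++
slow=8 fast=17: a[fast]=11≠a[slow]=10 write a[9]=11, slow++,fast++
slow=9 fast=18: a[fast]=11=a[slow] dup, fast++
slow=9 fast=19: a[fast]=12≠a[slow]=11 write a[10]=12, slow++,fast++

length 10; prefix = [2, 4, 5, 6, 7, 8, 9, 10, 11, 12]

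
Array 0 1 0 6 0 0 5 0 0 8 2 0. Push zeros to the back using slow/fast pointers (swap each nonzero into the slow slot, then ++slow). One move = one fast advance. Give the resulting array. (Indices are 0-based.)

(s=0,f=0) a[fast]=0 → fast++
(s=0,f=1) a[fast]=1≠0 swap→a[0]=1 → slow++,fast++
(s=1,f=2) a[fast]=0 → fast++
(s=1,f=3) a[fast]=6≠0 swap→a[1]=6 → slow++,fast++
(s=2,f=4) a[fast]=0 → fast++
(s=2,f=5) a[fast]=0 → fast++
(s=2,f=6) a[fast]=5≠0 swap→a[2]=5 → slow++,fast++
(s=3,f=7) a[fast]=0 → fast++
(s=3,f=8) a[fast]=0 → fast++
(s=3,f=9) a[fast]=8≠0 swap→a[3]=8 → slow++,fast++
(s=4,f=10) a[fast]=2≠0 swap→a[4]=2 → slow++,fast++
(s=5,f=11) a[fast]=0 → fast++

[1, 6, 5, 8, 2, 0, 0, 0, 0, 0, 0, 0]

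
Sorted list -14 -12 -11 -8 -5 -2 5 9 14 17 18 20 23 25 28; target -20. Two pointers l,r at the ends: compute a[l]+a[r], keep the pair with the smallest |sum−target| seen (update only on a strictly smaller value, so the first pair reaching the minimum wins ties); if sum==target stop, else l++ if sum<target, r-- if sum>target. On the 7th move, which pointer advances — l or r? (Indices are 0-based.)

r

l=0 r=14: -14+28=14 d=34 *, r--
l=0 r=13: -14+25=11 d=31 *, r--
l=0 r=12: -14+23=9 d=29 *, r--
l=0 r=11: -14+20=6 d=26 *, r--
l=0 r=10: -14+18=4 d=24 *, r--
l=0 r=9: -14+17=3 d=23 *, r--
l=0 r=8: -14+14=0 d=20 *, r--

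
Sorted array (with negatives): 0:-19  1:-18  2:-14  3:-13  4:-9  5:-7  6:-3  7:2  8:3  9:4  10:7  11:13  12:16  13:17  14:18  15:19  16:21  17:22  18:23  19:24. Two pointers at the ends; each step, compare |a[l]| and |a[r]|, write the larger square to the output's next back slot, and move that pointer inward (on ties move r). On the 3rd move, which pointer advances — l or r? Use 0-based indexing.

[0,19] |-19|<=|24| out[19]=576 → r--
[0,18] |-19|<=|23| out[18]=529 → r--
[0,17] |-19|<=|22| out[17]=484 → r--

r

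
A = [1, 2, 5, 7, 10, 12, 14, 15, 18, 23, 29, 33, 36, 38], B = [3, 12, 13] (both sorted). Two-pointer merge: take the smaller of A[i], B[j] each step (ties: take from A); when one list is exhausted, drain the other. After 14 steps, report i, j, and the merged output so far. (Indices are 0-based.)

i=0 j=0: A[i]=1<=B[j]=3 take 1, i++
i=1 j=0: A[i]=2<=B[j]=3 take 2, i++
i=2 j=0: A[i]=5>B[j]=3 take 3, j++
i=2 j=1: A[i]=5<=B[j]=12 take 5, i++
i=3 j=1: A[i]=7<=B[j]=12 take 7, i++
i=4 j=1: A[i]=10<=B[j]=12 take 10, i++
i=5 j=1: A[i]=12<=B[j]=12 take 12, i++
i=6 j=1: A[i]=14>B[j]=12 take 12, j++
i=6 j=2: A[i]=14>B[j]=13 take 13, j++
i=6 j=3: B done, take A[i]=14, i++
i=7 j=3: B done, take A[i]=15, i++
i=8 j=3: B done, take A[i]=18, i++
i=9 j=3: B done, take A[i]=23, i++
i=10 j=3: B done, take A[i]=29, i++

i=11, j=3, merged so far=[1, 2, 3, 5, 7, 10, 12, 12, 13, 14, 15, 18, 23, 29]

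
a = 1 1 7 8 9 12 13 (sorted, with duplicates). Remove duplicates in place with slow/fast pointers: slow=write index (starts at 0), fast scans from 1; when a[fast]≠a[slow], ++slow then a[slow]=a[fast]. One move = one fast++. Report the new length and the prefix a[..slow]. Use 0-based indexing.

length 6; prefix = [1, 7, 8, 9, 12, 13]

(s=0,f=1) a[fast]=1=a[slow] dup → fast++
(s=0,f=2) a[fast]=7≠a[slow]=1 write a[1]=7 → slow++,fast++
(s=1,f=3) a[fast]=8≠a[slow]=7 write a[2]=8 → slow++,fast++
(s=2,f=4) a[fast]=9≠a[slow]=8 write a[3]=9 → slow++,fast++
(s=3,f=5) a[fast]=12≠a[slow]=9 write a[4]=12 → slow++,fast++
(s=4,f=6) a[fast]=13≠a[slow]=12 write a[5]=13 → slow++,fast++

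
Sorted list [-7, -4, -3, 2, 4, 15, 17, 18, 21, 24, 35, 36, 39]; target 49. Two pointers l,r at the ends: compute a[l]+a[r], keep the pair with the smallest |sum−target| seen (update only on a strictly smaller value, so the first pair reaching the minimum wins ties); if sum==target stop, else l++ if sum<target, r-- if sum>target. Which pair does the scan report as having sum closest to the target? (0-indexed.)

pair (15, 35) with sum 50 (|Δ|=1)

[0,12] -7+39=32 d=17 * → l++
[1,12] -4+39=35 d=14 * → l++
[2,12] -3+39=36 d=13 * → l++
[3,12] 2+39=41 d=8 * → l++
[4,12] 4+39=43 d=6 * → l++
[5,12] 15+39=54 d=5 * → r--
[5,11] 15+36=51 d=2 * → r--
[5,10] 15+35=50 d=1 * → r--
[5,9] 15+24=39 d=10 → l++
[6,9] 17+24=41 d=8 → l++
[7,9] 18+24=42 d=7 → l++
[8,9] 21+24=45 d=4 → l++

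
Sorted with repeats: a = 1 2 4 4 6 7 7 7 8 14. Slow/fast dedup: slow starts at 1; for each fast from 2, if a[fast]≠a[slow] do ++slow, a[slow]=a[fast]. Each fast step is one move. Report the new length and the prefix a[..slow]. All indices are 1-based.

length 7; prefix = [1, 2, 4, 6, 7, 8, 14]

(s=1,f=2) a[fast]=2≠a[slow]=1 write a[2]=2 → slow++,fast++
(s=2,f=3) a[fast]=4≠a[slow]=2 write a[3]=4 → slow++,fast++
(s=3,f=4) a[fast]=4=a[slow] dup → fast++
(s=3,f=5) a[fast]=6≠a[slow]=4 write a[4]=6 → slow++,fast++
(s=4,f=6) a[fast]=7≠a[slow]=6 write a[5]=7 → slow++,fast++
(s=5,f=7) a[fast]=7=a[slow] dup → fast++
(s=5,f=8) a[fast]=7=a[slow] dup → fast++
(s=5,f=9) a[fast]=8≠a[slow]=7 write a[6]=8 → slow++,fast++
(s=6,f=10) a[fast]=14≠a[slow]=8 write a[7]=14 → slow++,fast++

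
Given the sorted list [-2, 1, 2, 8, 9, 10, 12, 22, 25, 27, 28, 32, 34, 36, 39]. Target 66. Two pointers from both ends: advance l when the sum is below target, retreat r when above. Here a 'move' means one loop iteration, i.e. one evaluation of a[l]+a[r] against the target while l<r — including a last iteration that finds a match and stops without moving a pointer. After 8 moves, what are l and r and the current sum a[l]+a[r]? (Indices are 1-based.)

l=1 r=15: -2+39=37 <66, l++
l=2 r=15: 1+39=40 <66, l++
l=3 r=15: 2+39=41 <66, l++
l=4 r=15: 8+39=47 <66, l++
l=5 r=15: 9+39=48 <66, l++
l=6 r=15: 10+39=49 <66, l++
l=7 r=15: 12+39=51 <66, l++
l=8 r=15: 22+39=61 <66, l++

l=9, r=15, sum=64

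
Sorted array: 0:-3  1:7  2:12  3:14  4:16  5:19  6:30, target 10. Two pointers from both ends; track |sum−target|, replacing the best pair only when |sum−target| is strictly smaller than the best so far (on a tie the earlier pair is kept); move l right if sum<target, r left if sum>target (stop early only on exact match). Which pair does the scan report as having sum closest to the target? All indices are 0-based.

pair (-3, 14) with sum 11 (|Δ|=1)

[0,6] -3+30=27 d=17 * → r--
[0,5] -3+19=16 d=6 * → r--
[0,4] -3+16=13 d=3 * → r--
[0,3] -3+14=11 d=1 * → r--
[0,2] -3+12=9 d=1 → l++
[1,2] 7+12=19 d=9 → r--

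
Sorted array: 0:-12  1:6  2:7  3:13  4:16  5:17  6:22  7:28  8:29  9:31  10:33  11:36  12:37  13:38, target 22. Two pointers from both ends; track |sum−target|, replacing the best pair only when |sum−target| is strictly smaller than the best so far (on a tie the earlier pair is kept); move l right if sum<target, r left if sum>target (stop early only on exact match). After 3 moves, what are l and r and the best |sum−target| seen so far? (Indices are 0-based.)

l=0, r=10, best |Δ|=2

l=0 r=13: -12+38=26 d=4 *, r--
l=0 r=12: -12+37=25 d=3 *, r--
l=0 r=11: -12+36=24 d=2 *, r--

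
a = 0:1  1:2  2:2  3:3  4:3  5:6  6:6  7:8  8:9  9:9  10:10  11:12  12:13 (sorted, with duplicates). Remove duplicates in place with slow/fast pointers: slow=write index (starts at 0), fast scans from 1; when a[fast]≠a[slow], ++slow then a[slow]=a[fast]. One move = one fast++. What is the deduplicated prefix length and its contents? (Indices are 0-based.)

length 9; prefix = [1, 2, 3, 6, 8, 9, 10, 12, 13]

(s=0,f=1) a[fast]=2≠a[slow]=1 write a[1]=2 → slow++,fast++
(s=1,f=2) a[fast]=2=a[slow] dup → fast++
(s=1,f=3) a[fast]=3≠a[slow]=2 write a[2]=3 → slow++,fast++
(s=2,f=4) a[fast]=3=a[slow] dup → fast++
(s=2,f=5) a[fast]=6≠a[slow]=3 write a[3]=6 → slow++,fast++
(s=3,f=6) a[fast]=6=a[slow] dup → fast++
(s=3,f=7) a[fast]=8≠a[slow]=6 write a[4]=8 → slow++,fast++
(s=4,f=8) a[fast]=9≠a[slow]=8 write a[5]=9 → slow++,fast++
(s=5,f=9) a[fast]=9=a[slow] dup → fast++
(s=5,f=10) a[fast]=10≠a[slow]=9 write a[6]=10 → slow++,fast++
(s=6,f=11) a[fast]=12≠a[slow]=10 write a[7]=12 → slow++,fast++
(s=7,f=12) a[fast]=13≠a[slow]=12 write a[8]=13 → slow++,fast++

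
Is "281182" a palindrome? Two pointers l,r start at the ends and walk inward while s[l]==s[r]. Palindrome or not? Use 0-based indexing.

[0,5] '2'=='2' → l++,r--
[1,4] '8'=='8' → l++,r--
[2,3] '1'=='1' → l++,r--

palindrome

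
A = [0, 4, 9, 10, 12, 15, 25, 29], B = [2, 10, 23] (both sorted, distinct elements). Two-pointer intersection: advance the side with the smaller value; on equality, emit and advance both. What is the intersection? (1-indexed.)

intersection = [10]

[i=1,j=1] 0<2 → i++
[i=2,j=1] 4>2 → j++
[i=2,j=2] 4<10 → i++
[i=3,j=2] 9<10 → i++
[i=4,j=2] 10==10 emit → i++,j++
[i=5,j=3] 12<23 → i++
[i=6,j=3] 15<23 → i++
[i=7,j=3] 25>23 → j++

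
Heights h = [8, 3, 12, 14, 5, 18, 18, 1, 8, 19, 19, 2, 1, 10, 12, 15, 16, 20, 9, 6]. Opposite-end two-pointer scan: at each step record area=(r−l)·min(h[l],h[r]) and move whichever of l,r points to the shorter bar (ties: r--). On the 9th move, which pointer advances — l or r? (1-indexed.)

l

[1,20] min(8,6)*19=114 best=114 * → r--
[1,19] min(8,9)*18=144 best=144 * → l++
[2,19] min(3,9)*17=51 best=144 → l++
[3,19] min(12,9)*16=144 best=144 → r--
[3,18] min(12,20)*15=180 best=180 * → l++
[4,18] min(14,20)*14=196 best=196 * → l++
[5,18] min(5,20)*13=65 best=196 → l++
[6,18] min(18,20)*12=216 best=216 * → l++
[7,18] min(18,20)*11=198 best=216 → l++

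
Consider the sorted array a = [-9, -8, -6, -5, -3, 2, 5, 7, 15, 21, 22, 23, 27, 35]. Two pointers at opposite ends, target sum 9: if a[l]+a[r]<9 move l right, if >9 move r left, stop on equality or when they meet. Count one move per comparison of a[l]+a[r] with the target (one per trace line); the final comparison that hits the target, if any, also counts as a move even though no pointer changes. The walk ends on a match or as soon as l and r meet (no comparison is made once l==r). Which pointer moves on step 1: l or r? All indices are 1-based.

r

[1,14] -9+35=26 >9 → r--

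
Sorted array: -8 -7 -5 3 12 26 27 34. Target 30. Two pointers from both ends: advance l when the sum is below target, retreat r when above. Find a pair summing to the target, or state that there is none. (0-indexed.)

l=0 r=7: -8+34=26 <30, l++
l=1 r=7: -7+34=27 <30, l++
l=2 r=7: -5+34=29 <30, l++
l=3 r=7: 3+34=37 >30, r--
l=3 r=6: 3+27=30, found

(3, 27)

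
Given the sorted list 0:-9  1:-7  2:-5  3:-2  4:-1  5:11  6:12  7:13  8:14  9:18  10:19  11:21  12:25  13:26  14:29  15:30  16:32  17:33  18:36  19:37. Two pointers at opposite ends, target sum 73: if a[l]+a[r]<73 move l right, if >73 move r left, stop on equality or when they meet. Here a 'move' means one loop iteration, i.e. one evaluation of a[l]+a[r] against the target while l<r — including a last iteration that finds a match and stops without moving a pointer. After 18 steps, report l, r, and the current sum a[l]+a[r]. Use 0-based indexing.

l=18, r=19, sum=73

[0,19] -9+37=28 <73 → l++
[1,19] -7+37=30 <73 → l++
[2,19] -5+37=32 <73 → l++
[3,19] -2+37=35 <73 → l++
[4,19] -1+37=36 <73 → l++
[5,19] 11+37=48 <73 → l++
[6,19] 12+37=49 <73 → l++
[7,19] 13+37=50 <73 → l++
[8,19] 14+37=51 <73 → l++
[9,19] 18+37=55 <73 → l++
[10,19] 19+37=56 <73 → l++
[11,19] 21+37=58 <73 → l++
[12,19] 25+37=62 <73 → l++
[13,19] 26+37=63 <73 → l++
[14,19] 29+37=66 <73 → l++
[15,19] 30+37=67 <73 → l++
[16,19] 32+37=69 <73 → l++
[17,19] 33+37=70 <73 → l++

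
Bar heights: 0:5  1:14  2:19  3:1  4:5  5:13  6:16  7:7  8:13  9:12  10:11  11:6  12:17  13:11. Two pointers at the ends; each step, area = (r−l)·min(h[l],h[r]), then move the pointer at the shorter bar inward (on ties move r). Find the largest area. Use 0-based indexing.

l=0 r=13: min(5,11)*13=65 best=65 *, l++
l=1 r=13: min(14,11)*12=132 best=132 *, r--
l=1 r=12: min(14,17)*11=154 best=154 *, l++
l=2 r=12: min(19,17)*10=170 best=170 *, r--
l=2 r=11: min(19,6)*9=54 best=170, r--
l=2 r=10: min(19,11)*8=88 best=170, r--
l=2 r=9: min(19,12)*7=84 best=170, r--
l=2 r=8: min(19,13)*6=78 best=170, r--
l=2 r=7: min(19,7)*5=35 best=170, r--
l=2 r=6: min(19,16)*4=64 best=170, r--
l=2 r=5: min(19,13)*3=39 best=170, r--
l=2 r=4: min(19,5)*2=10 best=170, r--
l=2 r=3: min(19,1)*1=1 best=170, r--

max area = 170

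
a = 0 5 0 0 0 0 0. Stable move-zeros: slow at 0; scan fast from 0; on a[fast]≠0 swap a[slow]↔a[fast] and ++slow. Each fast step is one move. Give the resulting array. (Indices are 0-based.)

(s=0,f=0) a[fast]=0 → fast++
(s=0,f=1) a[fast]=5≠0 swap→a[0]=5 → slow++,fast++
(s=1,f=2) a[fast]=0 → fast++
(s=1,f=3) a[fast]=0 → fast++
(s=1,f=4) a[fast]=0 → fast++
(s=1,f=5) a[fast]=0 → fast++
(s=1,f=6) a[fast]=0 → fast++

[5, 0, 0, 0, 0, 0, 0]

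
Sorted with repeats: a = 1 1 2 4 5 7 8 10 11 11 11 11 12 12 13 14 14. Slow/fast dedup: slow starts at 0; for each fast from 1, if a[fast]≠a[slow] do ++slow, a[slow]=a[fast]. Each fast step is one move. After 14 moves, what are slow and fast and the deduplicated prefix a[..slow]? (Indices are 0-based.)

slow=9, fast=15, prefix=[1, 2, 4, 5, 7, 8, 10, 11, 12, 13]

(s=0,f=1) a[fast]=1=a[slow] dup → fast++
(s=0,f=2) a[fast]=2≠a[slow]=1 write a[1]=2 → slow++,fast++
(s=1,f=3) a[fast]=4≠a[slow]=2 write a[2]=4 → slow++,fast++
(s=2,f=4) a[fast]=5≠a[slow]=4 write a[3]=5 → slow++,fast++
(s=3,f=5) a[fast]=7≠a[slow]=5 write a[4]=7 → slow++,fast++
(s=4,f=6) a[fast]=8≠a[slow]=7 write a[5]=8 → slow++,fast++
(s=5,f=7) a[fast]=10≠a[slow]=8 write a[6]=10 → slow++,fast++
(s=6,f=8) a[fast]=11≠a[slow]=10 write a[7]=11 → slow++,fast++
(s=7,f=9) a[fast]=11=a[slow] dup → fast++
(s=7,f=10) a[fast]=11=a[slow] dup → fast++
(s=7,f=11) a[fast]=11=a[slow] dup → fast++
(s=7,f=12) a[fast]=12≠a[slow]=11 write a[8]=12 → slow++,fast++
(s=8,f=13) a[fast]=12=a[slow] dup → fast++
(s=8,f=14) a[fast]=13≠a[slow]=12 write a[9]=13 → slow++,fast++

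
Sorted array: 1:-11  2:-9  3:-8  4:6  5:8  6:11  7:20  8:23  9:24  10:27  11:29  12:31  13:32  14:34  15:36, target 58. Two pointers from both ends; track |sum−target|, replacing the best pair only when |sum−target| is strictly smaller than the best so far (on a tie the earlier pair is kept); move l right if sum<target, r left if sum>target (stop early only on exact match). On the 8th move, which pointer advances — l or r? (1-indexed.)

r

l=1 r=15: -11+36=25 d=33 *, l++
l=2 r=15: -9+36=27 d=31 *, l++
l=3 r=15: -8+36=28 d=30 *, l++
l=4 r=15: 6+36=42 d=16 *, l++
l=5 r=15: 8+36=44 d=14 *, l++
l=6 r=15: 11+36=47 d=11 *, l++
l=7 r=15: 20+36=56 d=2 *, l++
l=8 r=15: 23+36=59 d=1 *, r--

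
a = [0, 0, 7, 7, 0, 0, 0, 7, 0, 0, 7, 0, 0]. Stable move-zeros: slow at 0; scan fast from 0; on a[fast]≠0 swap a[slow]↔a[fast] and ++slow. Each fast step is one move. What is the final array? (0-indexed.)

[7, 7, 7, 7, 0, 0, 0, 0, 0, 0, 0, 0, 0]

slow=0 fast=0: a[fast]=0, fast++
slow=0 fast=1: a[fast]=0, fast++
slow=0 fast=2: a[fast]=7≠0 swap→a[0]=7, slow++,fast++
slow=1 fast=3: a[fast]=7≠0 swap→a[1]=7, slow++,fast++
slow=2 fast=4: a[fast]=0, fast++
slow=2 fast=5: a[fast]=0, fast++
slow=2 fast=6: a[fast]=0, fast++
slow=2 fast=7: a[fast]=7≠0 swap→a[2]=7, slow++,fast++
slow=3 fast=8: a[fast]=0, fast++
slow=3 fast=9: a[fast]=0, fast++
slow=3 fast=10: a[fast]=7≠0 swap→a[3]=7, slow++,fast++
slow=4 fast=11: a[fast]=0, fast++
slow=4 fast=12: a[fast]=0, fast++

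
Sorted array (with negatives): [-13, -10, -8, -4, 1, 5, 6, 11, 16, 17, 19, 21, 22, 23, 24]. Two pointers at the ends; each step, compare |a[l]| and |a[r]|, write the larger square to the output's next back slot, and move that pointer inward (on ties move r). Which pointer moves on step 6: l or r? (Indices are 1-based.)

l=1 r=15: |-13|<=|24| out[15]=576, r--
l=1 r=14: |-13|<=|23| out[14]=529, r--
l=1 r=13: |-13|<=|22| out[13]=484, r--
l=1 r=12: |-13|<=|21| out[12]=441, r--
l=1 r=11: |-13|<=|19| out[11]=361, r--
l=1 r=10: |-13|<=|17| out[10]=289, r--

r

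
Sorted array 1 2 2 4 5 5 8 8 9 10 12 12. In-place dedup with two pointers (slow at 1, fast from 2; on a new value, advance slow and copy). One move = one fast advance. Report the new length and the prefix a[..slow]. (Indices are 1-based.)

length 8; prefix = [1, 2, 4, 5, 8, 9, 10, 12]

slow=1 fast=2: a[fast]=2≠a[slow]=1 write a[2]=2, slow++,fast++
slow=2 fast=3: a[fast]=2=a[slow] dup, fast++
slow=2 fast=4: a[fast]=4≠a[slow]=2 write a[3]=4, slow++,fast++
slow=3 fast=5: a[fast]=5≠a[slow]=4 write a[4]=5, slow++,fast++
slow=4 fast=6: a[fast]=5=a[slow] dup, fast++
slow=4 fast=7: a[fast]=8≠a[slow]=5 write a[5]=8, slow++,fast++
slow=5 fast=8: a[fast]=8=a[slow] dup, fast++
slow=5 fast=9: a[fast]=9≠a[slow]=8 write a[6]=9, slow++,fast++
slow=6 fast=10: a[fast]=10≠a[slow]=9 write a[7]=10, slow++,fast++
slow=7 fast=11: a[fast]=12≠a[slow]=10 write a[8]=12, slow++,fast++
slow=8 fast=12: a[fast]=12=a[slow] dup, fast++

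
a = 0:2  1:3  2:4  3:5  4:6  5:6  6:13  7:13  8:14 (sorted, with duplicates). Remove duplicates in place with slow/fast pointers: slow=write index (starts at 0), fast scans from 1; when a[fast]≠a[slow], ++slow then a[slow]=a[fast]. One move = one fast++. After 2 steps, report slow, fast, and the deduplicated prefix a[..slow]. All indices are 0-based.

slow=2, fast=3, prefix=[2, 3, 4]

slow=0 fast=1: a[fast]=3≠a[slow]=2 write a[1]=3, slow++,fast++
slow=1 fast=2: a[fast]=4≠a[slow]=3 write a[2]=4, slow++,fast++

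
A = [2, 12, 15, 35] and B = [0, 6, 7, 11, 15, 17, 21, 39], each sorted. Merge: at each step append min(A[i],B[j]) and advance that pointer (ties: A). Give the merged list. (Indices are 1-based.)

[0, 2, 6, 7, 11, 12, 15, 15, 17, 21, 35, 39]

[i=1,j=1] A[i]=2>B[j]=0 take 0 → j++
[i=1,j=2] A[i]=2<=B[j]=6 take 2 → i++
[i=2,j=2] A[i]=12>B[j]=6 take 6 → j++
[i=2,j=3] A[i]=12>B[j]=7 take 7 → j++
[i=2,j=4] A[i]=12>B[j]=11 take 11 → j++
[i=2,j=5] A[i]=12<=B[j]=15 take 12 → i++
[i=3,j=5] A[i]=15<=B[j]=15 take 15 → i++
[i=4,j=5] A[i]=35>B[j]=15 take 15 → j++
[i=4,j=6] A[i]=35>B[j]=17 take 17 → j++
[i=4,j=7] A[i]=35>B[j]=21 take 21 → j++
[i=4,j=8] A[i]=35<=B[j]=39 take 35 → i++
[i=5,j=8] A done, take B[j]=39 → j++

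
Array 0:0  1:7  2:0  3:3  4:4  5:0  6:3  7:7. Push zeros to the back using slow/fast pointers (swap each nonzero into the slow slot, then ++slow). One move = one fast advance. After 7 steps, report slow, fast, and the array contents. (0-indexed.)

slow=0 fast=0: a[fast]=0, fast++
slow=0 fast=1: a[fast]=7≠0 swap→a[0]=7, slow++,fast++
slow=1 fast=2: a[fast]=0, fast++
slow=1 fast=3: a[fast]=3≠0 swap→a[1]=3, slow++,fast++
slow=2 fast=4: a[fast]=4≠0 swap→a[2]=4, slow++,fast++
slow=3 fast=5: a[fast]=0, fast++
slow=3 fast=6: a[fast]=3≠0 swap→a[3]=3, slow++,fast++

slow=4, fast=7, a=[7, 3, 4, 3, 0, 0, 0, 7]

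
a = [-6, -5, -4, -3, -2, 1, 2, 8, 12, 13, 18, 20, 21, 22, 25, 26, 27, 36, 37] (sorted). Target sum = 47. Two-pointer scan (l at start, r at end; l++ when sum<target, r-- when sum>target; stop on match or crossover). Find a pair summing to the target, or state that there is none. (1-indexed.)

l=1 r=19: -6+37=31 <47, l++
l=2 r=19: -5+37=32 <47, l++
l=3 r=19: -4+37=33 <47, l++
l=4 r=19: -3+37=34 <47, l++
l=5 r=19: -2+37=35 <47, l++
l=6 r=19: 1+37=38 <47, l++
l=7 r=19: 2+37=39 <47, l++
l=8 r=19: 8+37=45 <47, l++
l=9 r=19: 12+37=49 >47, r--
l=9 r=18: 12+36=48 >47, r--
l=9 r=17: 12+27=39 <47, l++
l=10 r=17: 13+27=40 <47, l++
l=11 r=17: 18+27=45 <47, l++
l=12 r=17: 20+27=47, found

(20, 27)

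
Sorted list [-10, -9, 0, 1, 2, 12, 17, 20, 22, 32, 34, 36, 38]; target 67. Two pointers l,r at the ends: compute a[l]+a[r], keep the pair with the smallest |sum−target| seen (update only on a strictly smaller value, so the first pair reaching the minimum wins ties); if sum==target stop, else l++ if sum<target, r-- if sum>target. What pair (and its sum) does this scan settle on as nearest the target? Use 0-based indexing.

[0,12] -10+38=28 d=39 * → l++
[1,12] -9+38=29 d=38 * → l++
[2,12] 0+38=38 d=29 * → l++
[3,12] 1+38=39 d=28 * → l++
[4,12] 2+38=40 d=27 * → l++
[5,12] 12+38=50 d=17 * → l++
[6,12] 17+38=55 d=12 * → l++
[7,12] 20+38=58 d=9 * → l++
[8,12] 22+38=60 d=7 * → l++
[9,12] 32+38=70 d=3 * → r--
[9,11] 32+36=68 d=1 * → r--
[9,10] 32+34=66 d=1 → l++

pair (32, 36) with sum 68 (|Δ|=1)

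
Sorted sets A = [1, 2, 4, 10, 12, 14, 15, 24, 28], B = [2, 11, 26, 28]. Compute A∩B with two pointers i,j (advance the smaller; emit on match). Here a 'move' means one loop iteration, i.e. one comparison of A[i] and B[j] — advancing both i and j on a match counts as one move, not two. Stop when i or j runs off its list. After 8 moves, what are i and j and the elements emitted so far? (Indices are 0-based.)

[i=0,j=0] 1<2 → i++
[i=1,j=0] 2==2 emit → i++,j++
[i=2,j=1] 4<11 → i++
[i=3,j=1] 10<11 → i++
[i=4,j=1] 12>11 → j++
[i=4,j=2] 12<26 → i++
[i=5,j=2] 14<26 → i++
[i=6,j=2] 15<26 → i++

i=7, j=2, emitted=[2]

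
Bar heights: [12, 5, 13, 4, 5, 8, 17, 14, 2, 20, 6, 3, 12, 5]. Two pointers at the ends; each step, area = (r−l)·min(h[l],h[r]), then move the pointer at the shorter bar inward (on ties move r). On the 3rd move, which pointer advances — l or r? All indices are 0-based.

r

l=0 r=13: min(12,5)*13=65 best=65 *, r--
l=0 r=12: min(12,12)*12=144 best=144 *, r--
l=0 r=11: min(12,3)*11=33 best=144, r--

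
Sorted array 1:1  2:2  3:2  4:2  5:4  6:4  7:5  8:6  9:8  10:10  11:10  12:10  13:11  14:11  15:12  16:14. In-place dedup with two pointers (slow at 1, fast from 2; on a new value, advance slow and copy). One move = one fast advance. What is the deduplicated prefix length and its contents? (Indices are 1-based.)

length 10; prefix = [1, 2, 4, 5, 6, 8, 10, 11, 12, 14]

(s=1,f=2) a[fast]=2≠a[slow]=1 write a[2]=2 → slow++,fast++
(s=2,f=3) a[fast]=2=a[slow] dup → fast++
(s=2,f=4) a[fast]=2=a[slow] dup → fast++
(s=2,f=5) a[fast]=4≠a[slow]=2 write a[3]=4 → slow++,fast++
(s=3,f=6) a[fast]=4=a[slow] dup → fast++
(s=3,f=7) a[fast]=5≠a[slow]=4 write a[4]=5 → slow++,fast++
(s=4,f=8) a[fast]=6≠a[slow]=5 write a[5]=6 → slow++,fast++
(s=5,f=9) a[fast]=8≠a[slow]=6 write a[6]=8 → slow++,fast++
(s=6,f=10) a[fast]=10≠a[slow]=8 write a[7]=10 → slow++,fast++
(s=7,f=11) a[fast]=10=a[slow] dup → fast++
(s=7,f=12) a[fast]=10=a[slow] dup → fast++
(s=7,f=13) a[fast]=11≠a[slow]=10 write a[8]=11 → slow++,fast++
(s=8,f=14) a[fast]=11=a[slow] dup → fast++
(s=8,f=15) a[fast]=12≠a[slow]=11 write a[9]=12 → slow++,fast++
(s=9,f=16) a[fast]=14≠a[slow]=12 write a[10]=14 → slow++,fast++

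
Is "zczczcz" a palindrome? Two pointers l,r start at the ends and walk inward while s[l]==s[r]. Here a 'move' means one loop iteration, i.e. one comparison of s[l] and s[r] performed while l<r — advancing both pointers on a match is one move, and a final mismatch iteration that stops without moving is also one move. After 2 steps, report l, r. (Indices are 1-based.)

l=3, r=5

[1,7] 'z'=='z' → l++,r--
[2,6] 'c'=='c' → l++,r--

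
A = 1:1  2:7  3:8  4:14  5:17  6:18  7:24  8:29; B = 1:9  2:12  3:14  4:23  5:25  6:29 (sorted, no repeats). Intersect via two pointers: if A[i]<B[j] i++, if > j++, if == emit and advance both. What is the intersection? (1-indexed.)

intersection = [14, 29]

[i=1,j=1] 1<9 → i++
[i=2,j=1] 7<9 → i++
[i=3,j=1] 8<9 → i++
[i=4,j=1] 14>9 → j++
[i=4,j=2] 14>12 → j++
[i=4,j=3] 14==14 emit → i++,j++
[i=5,j=4] 17<23 → i++
[i=6,j=4] 18<23 → i++
[i=7,j=4] 24>23 → j++
[i=7,j=5] 24<25 → i++
[i=8,j=5] 29>25 → j++
[i=8,j=6] 29==29 emit → i++,j++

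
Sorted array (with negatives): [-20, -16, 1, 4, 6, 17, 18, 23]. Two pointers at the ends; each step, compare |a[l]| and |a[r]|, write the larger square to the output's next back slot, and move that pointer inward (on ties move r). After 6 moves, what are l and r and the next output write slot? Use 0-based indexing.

l=0 r=7: |-20|<=|23| out[7]=529, r--
l=0 r=6: |-20|>|18| out[6]=400, l++
l=1 r=6: |-16|<=|18| out[5]=324, r--
l=1 r=5: |-16|<=|17| out[4]=289, r--
l=1 r=4: |-16|>|6| out[3]=256, l++
l=2 r=4: |1|<=|6| out[2]=36, r--

l=2, r=3, next write slot=1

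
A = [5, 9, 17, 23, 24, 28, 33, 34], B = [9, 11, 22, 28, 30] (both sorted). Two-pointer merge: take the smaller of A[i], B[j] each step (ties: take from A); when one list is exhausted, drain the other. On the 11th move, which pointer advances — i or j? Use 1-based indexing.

j

[i=1,j=1] A[i]=5<=B[j]=9 take 5 → i++
[i=2,j=1] A[i]=9<=B[j]=9 take 9 → i++
[i=3,j=1] A[i]=17>B[j]=9 take 9 → j++
[i=3,j=2] A[i]=17>B[j]=11 take 11 → j++
[i=3,j=3] A[i]=17<=B[j]=22 take 17 → i++
[i=4,j=3] A[i]=23>B[j]=22 take 22 → j++
[i=4,j=4] A[i]=23<=B[j]=28 take 23 → i++
[i=5,j=4] A[i]=24<=B[j]=28 take 24 → i++
[i=6,j=4] A[i]=28<=B[j]=28 take 28 → i++
[i=7,j=4] A[i]=33>B[j]=28 take 28 → j++
[i=7,j=5] A[i]=33>B[j]=30 take 30 → j++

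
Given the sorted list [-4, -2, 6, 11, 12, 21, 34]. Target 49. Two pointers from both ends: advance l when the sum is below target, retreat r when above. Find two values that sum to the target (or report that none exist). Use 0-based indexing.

no pair

[0,6] -4+34=30 <49 → l++
[1,6] -2+34=32 <49 → l++
[2,6] 6+34=40 <49 → l++
[3,6] 11+34=45 <49 → l++
[4,6] 12+34=46 <49 → l++
[5,6] 21+34=55 >49 → r--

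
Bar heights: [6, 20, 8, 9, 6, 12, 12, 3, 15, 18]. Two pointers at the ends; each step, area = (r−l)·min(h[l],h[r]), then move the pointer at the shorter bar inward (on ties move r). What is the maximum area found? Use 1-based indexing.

l=1 r=10: min(6,18)*9=54 best=54 *, l++
l=2 r=10: min(20,18)*8=144 best=144 *, r--
l=2 r=9: min(20,15)*7=105 best=144, r--
l=2 r=8: min(20,3)*6=18 best=144, r--
l=2 r=7: min(20,12)*5=60 best=144, r--
l=2 r=6: min(20,12)*4=48 best=144, r--
l=2 r=5: min(20,6)*3=18 best=144, r--
l=2 r=4: min(20,9)*2=18 best=144, r--
l=2 r=3: min(20,8)*1=8 best=144, r--

max area = 144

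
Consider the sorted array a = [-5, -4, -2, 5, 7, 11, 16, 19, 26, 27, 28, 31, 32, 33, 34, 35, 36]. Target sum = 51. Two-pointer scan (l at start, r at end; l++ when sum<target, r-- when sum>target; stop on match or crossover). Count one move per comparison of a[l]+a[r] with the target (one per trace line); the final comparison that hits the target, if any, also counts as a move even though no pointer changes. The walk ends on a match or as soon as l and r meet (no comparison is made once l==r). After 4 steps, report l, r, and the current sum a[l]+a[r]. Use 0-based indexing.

l=4, r=16, sum=43

l=0 r=16: -5+36=31 <51, l++
l=1 r=16: -4+36=32 <51, l++
l=2 r=16: -2+36=34 <51, l++
l=3 r=16: 5+36=41 <51, l++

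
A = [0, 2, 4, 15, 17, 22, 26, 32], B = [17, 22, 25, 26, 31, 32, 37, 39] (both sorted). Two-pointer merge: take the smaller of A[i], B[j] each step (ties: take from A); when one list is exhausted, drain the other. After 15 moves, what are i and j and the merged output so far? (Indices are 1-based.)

i=9, j=8, merged so far=[0, 2, 4, 15, 17, 17, 22, 22, 25, 26, 26, 31, 32, 32, 37]

i=1 j=1: A[i]=0<=B[j]=17 take 0, i++
i=2 j=1: A[i]=2<=B[j]=17 take 2, i++
i=3 j=1: A[i]=4<=B[j]=17 take 4, i++
i=4 j=1: A[i]=15<=B[j]=17 take 15, i++
i=5 j=1: A[i]=17<=B[j]=17 take 17, i++
i=6 j=1: A[i]=22>B[j]=17 take 17, j++
i=6 j=2: A[i]=22<=B[j]=22 take 22, i++
i=7 j=2: A[i]=26>B[j]=22 take 22, j++
i=7 j=3: A[i]=26>B[j]=25 take 25, j++
i=7 j=4: A[i]=26<=B[j]=26 take 26, i++
i=8 j=4: A[i]=32>B[j]=26 take 26, j++
i=8 j=5: A[i]=32>B[j]=31 take 31, j++
i=8 j=6: A[i]=32<=B[j]=32 take 32, i++
i=9 j=6: A done, take B[j]=32, j++
i=9 j=7: A done, take B[j]=37, j++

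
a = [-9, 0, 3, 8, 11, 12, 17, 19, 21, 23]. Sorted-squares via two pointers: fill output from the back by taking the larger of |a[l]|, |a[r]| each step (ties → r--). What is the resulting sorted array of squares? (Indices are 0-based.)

[0, 9, 64, 81, 121, 144, 289, 361, 441, 529]

[0,9] |-9|<=|23| out[9]=529 → r--
[0,8] |-9|<=|21| out[8]=441 → r--
[0,7] |-9|<=|19| out[7]=361 → r--
[0,6] |-9|<=|17| out[6]=289 → r--
[0,5] |-9|<=|12| out[5]=144 → r--
[0,4] |-9|<=|11| out[4]=121 → r--
[0,3] |-9|>|8| out[3]=81 → l++
[1,3] |0|<=|8| out[2]=64 → r--
[1,2] |0|<=|3| out[1]=9 → r--
[1,1] |0|<=|0| out[0]=0 → r--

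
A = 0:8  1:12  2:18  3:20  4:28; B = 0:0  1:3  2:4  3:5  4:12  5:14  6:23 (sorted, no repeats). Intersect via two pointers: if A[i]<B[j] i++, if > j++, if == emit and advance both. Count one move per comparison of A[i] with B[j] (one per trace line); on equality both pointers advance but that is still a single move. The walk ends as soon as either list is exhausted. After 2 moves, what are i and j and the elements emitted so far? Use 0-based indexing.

[i=0,j=0] 8>0 → j++
[i=0,j=1] 8>3 → j++

i=0, j=2, emitted=[]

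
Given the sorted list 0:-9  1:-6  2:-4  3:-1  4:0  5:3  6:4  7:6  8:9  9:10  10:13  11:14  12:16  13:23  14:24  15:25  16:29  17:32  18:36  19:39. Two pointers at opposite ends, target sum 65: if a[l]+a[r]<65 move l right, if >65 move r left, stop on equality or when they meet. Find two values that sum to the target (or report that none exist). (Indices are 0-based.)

l=0 r=19: -9+39=30 <65, l++
l=1 r=19: -6+39=33 <65, l++
l=2 r=19: -4+39=35 <65, l++
l=3 r=19: -1+39=38 <65, l++
l=4 r=19: 0+39=39 <65, l++
l=5 r=19: 3+39=42 <65, l++
l=6 r=19: 4+39=43 <65, l++
l=7 r=19: 6+39=45 <65, l++
l=8 r=19: 9+39=48 <65, l++
l=9 r=19: 10+39=49 <65, l++
l=10 r=19: 13+39=52 <65, l++
l=11 r=19: 14+39=53 <65, l++
l=12 r=19: 16+39=55 <65, l++
l=13 r=19: 23+39=62 <65, l++
l=14 r=19: 24+39=63 <65, l++
l=15 r=19: 25+39=64 <65, l++
l=16 r=19: 29+39=68 >65, r--
l=16 r=18: 29+36=65, found

(29, 36)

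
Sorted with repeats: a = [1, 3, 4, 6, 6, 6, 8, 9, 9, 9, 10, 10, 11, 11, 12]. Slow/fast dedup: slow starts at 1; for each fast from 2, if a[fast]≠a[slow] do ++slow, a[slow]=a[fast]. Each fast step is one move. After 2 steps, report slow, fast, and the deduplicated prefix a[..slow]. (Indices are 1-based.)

(s=1,f=2) a[fast]=3≠a[slow]=1 write a[2]=3 → slow++,fast++
(s=2,f=3) a[fast]=4≠a[slow]=3 write a[3]=4 → slow++,fast++

slow=3, fast=4, prefix=[1, 3, 4]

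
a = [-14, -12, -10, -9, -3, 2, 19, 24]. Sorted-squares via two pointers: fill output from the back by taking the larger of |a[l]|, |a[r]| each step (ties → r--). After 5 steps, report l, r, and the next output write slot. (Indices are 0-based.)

l=3, r=5, next write slot=2

l=0 r=7: |-14|<=|24| out[7]=576, r--
l=0 r=6: |-14|<=|19| out[6]=361, r--
l=0 r=5: |-14|>|2| out[5]=196, l++
l=1 r=5: |-12|>|2| out[4]=144, l++
l=2 r=5: |-10|>|2| out[3]=100, l++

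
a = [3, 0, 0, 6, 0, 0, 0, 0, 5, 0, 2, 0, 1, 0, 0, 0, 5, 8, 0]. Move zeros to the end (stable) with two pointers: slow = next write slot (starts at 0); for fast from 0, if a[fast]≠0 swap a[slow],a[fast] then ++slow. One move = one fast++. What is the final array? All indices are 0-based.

[3, 6, 5, 2, 1, 5, 8, 0, 0, 0, 0, 0, 0, 0, 0, 0, 0, 0, 0]

slow=0 fast=0: a[fast]=3≠0 swap→a[0]=3, slow++,fast++
slow=1 fast=1: a[fast]=0, fast++
slow=1 fast=2: a[fast]=0, fast++
slow=1 fast=3: a[fast]=6≠0 swap→a[1]=6, slow++,fast++
slow=2 fast=4: a[fast]=0, fast++
slow=2 fast=5: a[fast]=0, fast++
slow=2 fast=6: a[fast]=0, fast++
slow=2 fast=7: a[fast]=0, fast++
slow=2 fast=8: a[fast]=5≠0 swap→a[2]=5, slow++,fast++
slow=3 fast=9: a[fast]=0, fast++
slow=3 fast=10: a[fast]=2≠0 swap→a[3]=2, slow++,fast++
slow=4 fast=11: a[fast]=0, fast++
slow=4 fast=12: a[fast]=1≠0 swap→a[4]=1, slow++,fast++
slow=5 fast=13: a[fast]=0, fast++
slow=5 fast=14: a[fast]=0, fast++
slow=5 fast=15: a[fast]=0, fast++
slow=5 fast=16: a[fast]=5≠0 swap→a[5]=5, slow++,fast++
slow=6 fast=17: a[fast]=8≠0 swap→a[6]=8, slow++,fast++
slow=7 fast=18: a[fast]=0, fast++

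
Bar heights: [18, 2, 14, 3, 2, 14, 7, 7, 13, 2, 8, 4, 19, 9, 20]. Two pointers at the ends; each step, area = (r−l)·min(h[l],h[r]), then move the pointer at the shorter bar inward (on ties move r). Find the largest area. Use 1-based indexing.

max area = 252

l=1 r=15: min(18,20)*14=252 best=252 *, l++
l=2 r=15: min(2,20)*13=26 best=252, l++
l=3 r=15: min(14,20)*12=168 best=252, l++
l=4 r=15: min(3,20)*11=33 best=252, l++
l=5 r=15: min(2,20)*10=20 best=252, l++
l=6 r=15: min(14,20)*9=126 best=252, l++
l=7 r=15: min(7,20)*8=56 best=252, l++
l=8 r=15: min(7,20)*7=49 best=252, l++
l=9 r=15: min(13,20)*6=78 best=252, l++
l=10 r=15: min(2,20)*5=10 best=252, l++
l=11 r=15: min(8,20)*4=32 best=252, l++
l=12 r=15: min(4,20)*3=12 best=252, l++
l=13 r=15: min(19,20)*2=38 best=252, l++
l=14 r=15: min(9,20)*1=9 best=252, l++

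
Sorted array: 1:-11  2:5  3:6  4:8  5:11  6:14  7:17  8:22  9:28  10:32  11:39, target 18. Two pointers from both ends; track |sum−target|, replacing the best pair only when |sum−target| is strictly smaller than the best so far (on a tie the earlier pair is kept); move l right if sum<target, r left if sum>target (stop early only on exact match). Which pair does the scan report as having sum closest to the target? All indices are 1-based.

pair (-11, 28) with sum 17 (|Δ|=1)

l=1 r=11: -11+39=28 d=10 *, r--
l=1 r=10: -11+32=21 d=3 *, r--
l=1 r=9: -11+28=17 d=1 *, l++
l=2 r=9: 5+28=33 d=15, r--
l=2 r=8: 5+22=27 d=9, r--
l=2 r=7: 5+17=22 d=4, r--
l=2 r=6: 5+14=19 d=1, r--
l=2 r=5: 5+11=16 d=2, l++
l=3 r=5: 6+11=17 d=1, l++
l=4 r=5: 8+11=19 d=1, r--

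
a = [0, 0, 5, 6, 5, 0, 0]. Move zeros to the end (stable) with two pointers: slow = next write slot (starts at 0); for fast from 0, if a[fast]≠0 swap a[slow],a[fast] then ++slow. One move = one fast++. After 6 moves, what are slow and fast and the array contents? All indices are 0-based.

slow=3, fast=6, a=[5, 6, 5, 0, 0, 0, 0]

(s=0,f=0) a[fast]=0 → fast++
(s=0,f=1) a[fast]=0 → fast++
(s=0,f=2) a[fast]=5≠0 swap→a[0]=5 → slow++,fast++
(s=1,f=3) a[fast]=6≠0 swap→a[1]=6 → slow++,fast++
(s=2,f=4) a[fast]=5≠0 swap→a[2]=5 → slow++,fast++
(s=3,f=5) a[fast]=0 → fast++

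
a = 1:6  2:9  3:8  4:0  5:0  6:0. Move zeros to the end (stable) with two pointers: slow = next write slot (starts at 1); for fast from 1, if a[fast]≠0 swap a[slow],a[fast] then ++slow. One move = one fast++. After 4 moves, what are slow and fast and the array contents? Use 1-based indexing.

(s=1,f=1) a[fast]=6≠0 swap→a[1]=6 → slow++,fast++
(s=2,f=2) a[fast]=9≠0 swap→a[2]=9 → slow++,fast++
(s=3,f=3) a[fast]=8≠0 swap→a[3]=8 → slow++,fast++
(s=4,f=4) a[fast]=0 → fast++

slow=4, fast=5, a=[6, 9, 8, 0, 0, 0]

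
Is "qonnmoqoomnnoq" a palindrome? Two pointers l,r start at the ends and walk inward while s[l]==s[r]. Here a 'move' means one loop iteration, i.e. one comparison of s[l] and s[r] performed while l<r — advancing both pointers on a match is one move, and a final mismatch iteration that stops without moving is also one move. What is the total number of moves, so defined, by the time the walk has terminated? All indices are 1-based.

[1,14] 'q'=='q' → l++,r--
[2,13] 'o'=='o' → l++,r--
[3,12] 'n'=='n' → l++,r--
[4,11] 'n'=='n' → l++,r--
[5,10] 'm'=='m' → l++,r--
[6,9] 'o'=='o' → l++,r--
[7,8] 'q'!='o' → stop

7 moves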